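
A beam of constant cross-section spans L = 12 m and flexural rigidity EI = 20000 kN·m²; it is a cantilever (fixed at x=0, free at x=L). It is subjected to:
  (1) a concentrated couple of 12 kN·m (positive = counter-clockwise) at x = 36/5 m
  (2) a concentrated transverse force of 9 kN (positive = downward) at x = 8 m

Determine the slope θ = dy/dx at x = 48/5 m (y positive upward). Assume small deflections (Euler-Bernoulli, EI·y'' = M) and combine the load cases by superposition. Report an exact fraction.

Load 1 — applied couple M₀=12 kN·m at a=36/5 m (b=L-a=24/5):
  θ_1 = M₀a/EI  [x>a] = 12·(36/5)/20000 = 27/6250 rad
Load 2 — point force P=9 kN at a=8 m (b=L-a=4):
  θ_2 = -Pa²/(2EI)  [x>a] = -9·8²/(2·20000) = -9/625 rad
Superposition: θ = Σ θ_i = -63/6250 rad ≈ -0.010080 rad

θ(48/5) = -63/6250 rad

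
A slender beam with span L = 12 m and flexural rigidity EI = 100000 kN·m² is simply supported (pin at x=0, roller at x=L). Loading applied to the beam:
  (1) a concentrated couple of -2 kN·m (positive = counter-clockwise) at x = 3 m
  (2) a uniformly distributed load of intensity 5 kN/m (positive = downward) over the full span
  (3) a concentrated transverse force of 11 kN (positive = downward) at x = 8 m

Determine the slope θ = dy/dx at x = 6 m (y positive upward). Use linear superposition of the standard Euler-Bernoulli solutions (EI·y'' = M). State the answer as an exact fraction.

Load 1 — applied couple M₀=-2 kN·m at a=3 m (b=L-a=9):
  θ_1 = (M₀x²/(2L)-M₀(x-a)+C₁)/EI  [x>a] with C₁=M₀(3b²-L²)/(6L)=-11/4 = ((-2)·6²/(2·12)-(-2)·(6-3)+(-11/4))/100000 = 1/400000 rad
Load 2 — uniform load w=5 kN/m over full span:
  θ_2 = -w(L³-6Lx²+4x³)/(24EI) = -5·(12³-6·12·6²+4·6³)/(24·100000) = 0 rad
Load 3 — point force P=11 kN at a=8 m (b=L-a=4):
  θ_3 = -Pb(L²-b²-3x²)/(6LEI)  [x≤a] = -11·4·(12²-4²-3·6²)/(6·12·100000) = -11/90000 rad
Superposition: θ = Σ θ_i = -431/3600000 rad ≈ -0.000120 rad

θ(6) = -431/3600000 rad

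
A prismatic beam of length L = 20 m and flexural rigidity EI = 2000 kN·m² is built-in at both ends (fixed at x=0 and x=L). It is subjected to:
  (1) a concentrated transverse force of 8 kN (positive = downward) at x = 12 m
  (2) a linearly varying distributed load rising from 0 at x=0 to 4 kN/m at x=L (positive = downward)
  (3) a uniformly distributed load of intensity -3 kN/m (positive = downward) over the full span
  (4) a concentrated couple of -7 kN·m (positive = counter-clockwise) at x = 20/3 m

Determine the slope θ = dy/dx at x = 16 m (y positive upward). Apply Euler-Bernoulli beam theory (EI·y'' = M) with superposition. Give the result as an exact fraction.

Load 1 — point force P=8 kN at a=12 m (b=L-a=8):
  θ_1 = Pa²(L-x)(2bL-(3b+a)(L-x))/(2L³EI)  [x>a] = 8·12²·(20-16)·(2·8·20-(3·8+12)·(20-16))/(2·20³·2000) = 396/15625 rad
Load 2 — triangular load w₀=4 kN/m (0→w₀ over full span):
  θ_2 = -w₀(2x(L-x)(L-2x)(x+2L)+x²(L-x)²)/(120LEI) = -4·(2·16·(20-16)·(20-2·16)·(16+2·20)+16²·(20-16)²)/(120·20·2000) = 128/1875 rad
Load 3 — uniform load w=-3 kN/m over full span:
  θ_3 = -wx(L-x)(L-2x)/(12EI) = -(-3)·16·(20-16)·(20-2·16)/(12·2000) = -12/125 rad
Load 4 — applied couple M₀=-7 kN·m at a=20/3 m (b=L-a=40/3):
  θ_4 = (R_Ax²/2 - M_Ax - M₀(x-a))/EI  [x>a] with R_A=-7/15, M_A=0 = ((-7/15)·16²/2 - 0·16 - (-7)·(16-(20/3)))/2000 = 7/2500 rad
Superposition: θ = Σ θ_i = 77/187500 rad ≈ 0.000411 rad

θ(16) = 77/187500 rad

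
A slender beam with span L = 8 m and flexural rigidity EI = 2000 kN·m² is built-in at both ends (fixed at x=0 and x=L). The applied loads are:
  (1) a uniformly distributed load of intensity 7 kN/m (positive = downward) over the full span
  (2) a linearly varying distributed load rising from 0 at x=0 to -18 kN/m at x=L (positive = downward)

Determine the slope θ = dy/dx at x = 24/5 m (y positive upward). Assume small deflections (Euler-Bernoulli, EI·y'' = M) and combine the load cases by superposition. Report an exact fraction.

θ(24/5) = -16/78125 rad

Load 1 — uniform load w=7 kN/m over full span:
  θ_1 = -wx(L-x)(L-2x)/(12EI) = -7·(24/5)·(8-(24/5))·(8-2·(24/5))/(12·2000) = 112/15625 rad
Load 2 — triangular load w₀=-18 kN/m (0→w₀ over full span):
  θ_2 = -w₀(2x(L-x)(L-2x)(x+2L)+x²(L-x)²)/(120LEI) = -(-18)·(2·(24/5)·(8-(24/5))·(8-2·(24/5))·((24/5)+2·8)+(24/5)²·(8-(24/5))²)/(120·8·2000) = -576/78125 rad
Superposition: θ = Σ θ_i = -16/78125 rad ≈ -0.000205 rad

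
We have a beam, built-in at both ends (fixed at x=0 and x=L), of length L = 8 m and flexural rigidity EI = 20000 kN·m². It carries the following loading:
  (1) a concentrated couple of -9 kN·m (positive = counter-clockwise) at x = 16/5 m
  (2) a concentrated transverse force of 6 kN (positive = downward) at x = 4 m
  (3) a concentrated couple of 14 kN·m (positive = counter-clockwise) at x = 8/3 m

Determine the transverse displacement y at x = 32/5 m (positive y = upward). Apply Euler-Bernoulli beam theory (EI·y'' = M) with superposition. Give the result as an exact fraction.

Load 1 — applied couple M₀=-9 kN·m at a=16/5 m (b=L-a=24/5):
  y_1 = (R_Ax³/6 - M_Ax²/2 - M₀(x-a)²/2)/EI  [x>a] with R_A=-81/50, M_A=-27/25 = ((-81/50)·(32/5)³/6 - (-27/25)·(32/5)²/2 - (-9)·((32/5)-(16/5))²/2)/20000 = -252/1953125 m
Load 2 — point force P=6 kN at a=4 m (b=L-a=4):
  y_2 = -Pa²(L-x)²(3bL-(3b+a)(L-x))/(6L³EI)  [x>a] = -6·4²·(8-(32/5))²·(3·4·8-(3·4+4)·(8-(32/5)))/(6·8³·20000) = -22/78125 m
Load 3 — applied couple M₀=14 kN·m at a=8/3 m (b=L-a=16/3):
  y_3 = (R_Ax³/6 - M_Ax²/2 - M₀(x-a)²/2)/EI  [x>a] with R_A=7/3, M_A=0 = ((7/3)·(32/5)³/6 - 0·(32/5)²/2 - 14·((32/5)-(8/3))²/2)/20000 = 154/703125 m
Superposition: y = Σ y_i = -3368/17578125 m ≈ -0.000192 m

y(32/5) = -3368/17578125 m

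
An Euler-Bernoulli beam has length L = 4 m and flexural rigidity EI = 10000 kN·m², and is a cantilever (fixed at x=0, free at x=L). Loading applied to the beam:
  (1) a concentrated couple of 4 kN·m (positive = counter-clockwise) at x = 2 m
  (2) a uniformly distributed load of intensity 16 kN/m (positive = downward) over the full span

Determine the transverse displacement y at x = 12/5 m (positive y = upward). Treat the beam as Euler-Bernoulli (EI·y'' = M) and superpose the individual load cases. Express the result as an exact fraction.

Load 1 — applied couple M₀=4 kN·m at a=2 m (b=L-a=2):
  y_1 = M₀a(2x-a)/(2EI)  [x>a] = 4·2·(2·(12/5)-2)/(2·10000) = 7/6250 m
Load 2 — uniform load w=16 kN/m over full span:
  y_2 = -wx²(x²-4Lx+6L²)/(24EI) = -16·(12/5)²·((12/5)²-4·4·(12/5)+6·4²)/(24·10000) = -9504/390625 m
Superposition: y = Σ y_i = -18133/781250 m ≈ -0.023210 m

y(12/5) = -18133/781250 m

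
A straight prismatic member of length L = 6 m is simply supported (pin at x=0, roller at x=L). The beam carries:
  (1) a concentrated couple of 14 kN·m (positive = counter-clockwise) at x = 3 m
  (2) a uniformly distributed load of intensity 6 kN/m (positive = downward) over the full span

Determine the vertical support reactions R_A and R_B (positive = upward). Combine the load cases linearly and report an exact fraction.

Load 1 — applied couple M₀=14 kN·m at a=3 m (b=L-a=3):
  R_A = M₀/L = 14/6 = 7/3 kN
  R_B = -M₀/L = -14/6 = -7/3 kN
Load 2 — uniform load w=6 kN/m over full span:
  R_A = wL/2 = 6·6/2 = 18 kN
  R_B = wL/2 = 6·6/2 = 18 kN
Superposition: R_A = 61/3 kN, R_B = 47/3 kN

R_A = 61/3 kN, R_B = 47/3 kN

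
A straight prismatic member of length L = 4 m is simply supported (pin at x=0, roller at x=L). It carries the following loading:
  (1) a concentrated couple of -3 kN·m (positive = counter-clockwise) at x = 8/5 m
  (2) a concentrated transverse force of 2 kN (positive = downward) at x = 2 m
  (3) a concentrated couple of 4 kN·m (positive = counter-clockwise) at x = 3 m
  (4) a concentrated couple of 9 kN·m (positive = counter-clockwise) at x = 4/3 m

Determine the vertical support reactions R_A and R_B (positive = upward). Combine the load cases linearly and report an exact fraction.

R_A = 7/2 kN, R_B = -3/2 kN

Load 1 — applied couple M₀=-3 kN·m at a=8/5 m (b=L-a=12/5):
  R_A = M₀/L = (-3)/4 = -3/4 kN
  R_B = -M₀/L = -(-3)/4 = 3/4 kN
Load 2 — point force P=2 kN at a=2 m (b=L-a=2):
  R_A = Pb/L = 2·2/4 = 1 kN
  R_B = Pa/L = 2·2/4 = 1 kN
Load 3 — applied couple M₀=4 kN·m at a=3 m (b=L-a=1):
  R_A = M₀/L = 4/4 = 1 kN
  R_B = -M₀/L = -4/4 = -1 kN
Load 4 — applied couple M₀=9 kN·m at a=4/3 m (b=L-a=8/3):
  R_A = M₀/L = 9/4 kN
  R_B = -M₀/L = -9/4 kN
Superposition: R_A = 7/2 kN, R_B = -3/2 kN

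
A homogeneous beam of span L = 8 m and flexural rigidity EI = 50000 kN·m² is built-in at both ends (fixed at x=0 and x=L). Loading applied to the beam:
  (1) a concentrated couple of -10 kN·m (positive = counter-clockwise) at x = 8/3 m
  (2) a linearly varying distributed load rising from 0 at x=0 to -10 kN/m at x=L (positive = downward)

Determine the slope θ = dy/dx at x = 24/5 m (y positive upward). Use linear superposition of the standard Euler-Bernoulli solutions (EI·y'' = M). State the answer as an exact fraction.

θ(24/5) = -142/1171875 rad

Load 1 — applied couple M₀=-10 kN·m at a=8/3 m (b=L-a=16/3):
  θ_1 = (R_Ax²/2 - M_Ax - M₀(x-a))/EI  [x>a] with R_A=-5/3, M_A=0 = ((-5/3)·(24/5)²/2 - 0·(24/5) - (-10)·((24/5)-(8/3)))/50000 = 2/46875 rad
Load 2 — triangular load w₀=-10 kN/m (0→w₀ over full span):
  θ_2 = -w₀(2x(L-x)(L-2x)(x+2L)+x²(L-x)²)/(120LEI) = -(-10)·(2·(24/5)·(8-(24/5))·(8-2·(24/5))·((24/5)+2·8)+(24/5)²·(8-(24/5))²)/(120·8·50000) = -64/390625 rad
Superposition: θ = Σ θ_i = -142/1171875 rad ≈ -0.000121 rad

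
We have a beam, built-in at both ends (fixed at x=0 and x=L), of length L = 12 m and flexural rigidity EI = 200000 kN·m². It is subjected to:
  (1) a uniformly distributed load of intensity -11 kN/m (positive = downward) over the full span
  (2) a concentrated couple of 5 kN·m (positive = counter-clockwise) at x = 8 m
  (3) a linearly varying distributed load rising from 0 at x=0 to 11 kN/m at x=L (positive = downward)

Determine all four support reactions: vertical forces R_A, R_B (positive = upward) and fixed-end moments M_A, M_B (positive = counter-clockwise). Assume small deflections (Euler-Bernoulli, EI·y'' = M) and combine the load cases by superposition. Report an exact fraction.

Load 1 — uniform load w=-11 kN/m over full span:
  R_A = wL/2 = (-11)·12/2 = -66 kN
  M_A = wL²/12 = (-11)·12²/12 = -132 kN·m
  R_B = wL/2 = (-11)·12/2 = -66 kN
  M_B = -wL²/12 = -(-11)·12²/12 = 132 kN·m
Load 2 — applied couple M₀=5 kN·m at a=8 m (b=L-a=4):
  R_A = 6M₀ab/L³ = 6·5·8·4/12³ = 5/9 kN
  M_A = M₀b(2a-b)/L² = 5·4·(2·8-4)/12² = 5/3 kN·m
  R_B = -6M₀ab/L³ = -6·5·8·4/12³ = -5/9 kN
  M_B = M₀a(2b-a)/L² = 5·8·(2·4-8)/12² = 0 kN·m
Load 3 — triangular load w₀=11 kN/m (0→w₀ over full span):
  R_A = 3w₀L/20 = 3·11·12/20 = 99/5 kN
  M_A = w₀L²/30 = 11·12²/30 = 264/5 kN·m
  R_B = 7w₀L/20 = 7·11·12/20 = 231/5 kN
  M_B = -w₀L²/20 = -11·12²/20 = -396/5 kN·m
Superposition: R_A = -2054/45 kN, M_A = -1163/15 kN·m, R_B = -916/45 kN, M_B = 264/5 kN·m

R_A = -2054/45 kN, M_A = -1163/15 kN·m, R_B = -916/45 kN, M_B = 264/5 kN·m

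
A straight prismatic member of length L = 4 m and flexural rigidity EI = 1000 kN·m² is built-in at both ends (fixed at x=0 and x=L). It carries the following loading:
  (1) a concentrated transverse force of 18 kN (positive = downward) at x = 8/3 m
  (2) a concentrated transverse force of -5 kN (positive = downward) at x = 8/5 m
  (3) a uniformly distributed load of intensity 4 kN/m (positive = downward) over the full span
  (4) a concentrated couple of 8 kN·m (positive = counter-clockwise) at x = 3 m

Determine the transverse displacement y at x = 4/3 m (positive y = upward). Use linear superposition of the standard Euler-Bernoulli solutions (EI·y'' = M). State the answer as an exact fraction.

y(4/3) = -7681/1518750 m

Load 1 — point force P=18 kN at a=8/3 m (b=L-a=4/3):
  y_1 = -Pb²x²(3aL-(3a+b)x)/(6L³EI)  [x≤a] = -18·(4/3)²·(4/3)²·(3·(8/3)·4-(3·(8/3)+(4/3))·(4/3))/(6·4³·1000) = -88/30375 m
Load 2 — point force P=-5 kN at a=8/5 m (b=L-a=12/5):
  y_2 = -Pb²x²(3aL-(3a+b)x)/(6L³EI)  [x≤a] = -(-5)·(12/5)²·(4/3)²·(3·(8/5)·4-(3·(8/5)+(12/5))·(4/3))/(6·4³·1000) = 4/3125 m
Load 3 — uniform load w=4 kN/m over full span:
  y_3 = -wx²(L-x)²/(24EI) = -4·(4/3)²·(4-(4/3))²/(24·1000) = -64/30375 m
Load 4 — applied couple M₀=8 kN·m at a=3 m (b=L-a=1):
  y_4 = (R_Ax³/6 - M_Ax²/2)/EI  [x≤a] with R_A=9/4, M_A=5/2 = ((9/4)·(4/3)³/6 - (5/2)·(4/3)²/2)/1000 = -1/750 m
Superposition: y = Σ y_i = -7681/1518750 m ≈ -0.005057 m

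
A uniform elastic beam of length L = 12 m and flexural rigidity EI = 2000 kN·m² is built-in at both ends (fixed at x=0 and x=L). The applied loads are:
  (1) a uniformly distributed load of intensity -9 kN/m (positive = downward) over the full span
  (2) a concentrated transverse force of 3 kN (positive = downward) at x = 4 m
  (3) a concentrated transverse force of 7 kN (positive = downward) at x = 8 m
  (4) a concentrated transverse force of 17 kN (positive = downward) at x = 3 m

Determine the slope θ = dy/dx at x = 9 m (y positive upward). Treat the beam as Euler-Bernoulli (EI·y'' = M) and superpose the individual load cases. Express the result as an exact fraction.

θ(9) = -5521/128000 rad

Load 1 — uniform load w=-9 kN/m over full span:
  θ_1 = -wx(L-x)(L-2x)/(12EI) = -(-9)·9·(12-9)·(12-2·9)/(12·2000) = -243/4000 rad
Load 2 — point force P=3 kN at a=4 m (b=L-a=8):
  θ_2 = Pa²(L-x)(2bL-(3b+a)(L-x))/(2L³EI)  [x>a] = 3·4²·(12-9)·(2·8·12-(3·8+4)·(12-9))/(2·12³·2000) = 9/4000 rad
Load 3 — point force P=7 kN at a=8 m (b=L-a=4):
  θ_3 = Pa²(L-x)(2bL-(3b+a)(L-x))/(2L³EI)  [x>a] = 7·8²·(12-9)·(2·4·12-(3·4+8)·(12-9))/(2·12³·2000) = 7/1000 rad
Load 4 — point force P=17 kN at a=3 m (b=L-a=9):
  θ_4 = Pa²(L-x)(2bL-(3b+a)(L-x))/(2L³EI)  [x>a] = 17·3²·(12-9)·(2·9·12-(3·9+3)·(12-9))/(2·12³·2000) = 1071/128000 rad
Superposition: θ = Σ θ_i = -5521/128000 rad ≈ -0.043133 rad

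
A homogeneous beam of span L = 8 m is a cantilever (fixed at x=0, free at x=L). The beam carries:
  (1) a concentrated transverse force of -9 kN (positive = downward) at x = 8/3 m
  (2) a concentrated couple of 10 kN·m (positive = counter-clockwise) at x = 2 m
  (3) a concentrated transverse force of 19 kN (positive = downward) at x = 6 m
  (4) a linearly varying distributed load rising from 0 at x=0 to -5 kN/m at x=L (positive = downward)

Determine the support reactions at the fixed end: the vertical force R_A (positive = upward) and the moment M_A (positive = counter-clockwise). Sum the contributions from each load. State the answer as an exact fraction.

R_A = -10 kN, M_A = -80/3 kN·m

Load 1 — point force P=-9 kN at a=8/3 m (b=L-a=16/3):
  R_A = P = (-9) = -9 kN
  M_A = Pa = (-9)·(8/3) = -24 kN·m
Load 2 — applied couple M₀=10 kN·m at a=2 m (b=L-a=6):
  R_A = 0 kN
  M_A = -M₀ = -10 kN·m
Load 3 — point force P=19 kN at a=6 m (b=L-a=2):
  R_A = P = 19 kN
  M_A = Pa = 19·6 = 114 kN·m
Load 4 — triangular load w₀=-5 kN/m (0→w₀ over full span):
  R_A = w₀L/2 = (-5)·8/2 = -20 kN
  M_A = w₀L²/3 = (-5)·8²/3 = -320/3 kN·m
Superposition: R_A = -10 kN, M_A = -80/3 kN·m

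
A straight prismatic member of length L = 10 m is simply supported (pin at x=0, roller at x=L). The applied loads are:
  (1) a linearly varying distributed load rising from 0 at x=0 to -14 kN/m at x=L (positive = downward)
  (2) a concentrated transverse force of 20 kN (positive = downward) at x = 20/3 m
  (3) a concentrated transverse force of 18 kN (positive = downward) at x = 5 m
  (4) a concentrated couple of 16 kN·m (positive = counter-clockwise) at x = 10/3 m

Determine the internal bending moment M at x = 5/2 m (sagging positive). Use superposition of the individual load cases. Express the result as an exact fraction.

M(5/2) = -553/48 kN·m

Load 1 — triangular load w₀=-14 kN/m (0→w₀ over full span):
  M_1 = w₀Lx/6 - w₀x³/(6L) = (-14)·10·(5/2)/6 - (-14)·(5/2)³/(6·10) = -875/16 kN·m
Load 2 — point force P=20 kN at a=20/3 m (b=L-a=10/3):
  M_2 = Pbx/L  [x≤a] = 20·(10/3)·(5/2)/10 = 50/3 kN·m
Load 3 — point force P=18 kN at a=5 m (b=L-a=5):
  M_3 = Pbx/L  [x≤a] = 18·5·(5/2)/10 = 45/2 kN·m
Load 4 — applied couple M₀=16 kN·m at a=10/3 m (b=L-a=20/3):
  M_4 = M₀x/L  [x≤a] = 16·(5/2)/10 = 4 kN·m
Superposition: M = Σ M_i = -553/48 kN·m ≈ -11.520833 kN·m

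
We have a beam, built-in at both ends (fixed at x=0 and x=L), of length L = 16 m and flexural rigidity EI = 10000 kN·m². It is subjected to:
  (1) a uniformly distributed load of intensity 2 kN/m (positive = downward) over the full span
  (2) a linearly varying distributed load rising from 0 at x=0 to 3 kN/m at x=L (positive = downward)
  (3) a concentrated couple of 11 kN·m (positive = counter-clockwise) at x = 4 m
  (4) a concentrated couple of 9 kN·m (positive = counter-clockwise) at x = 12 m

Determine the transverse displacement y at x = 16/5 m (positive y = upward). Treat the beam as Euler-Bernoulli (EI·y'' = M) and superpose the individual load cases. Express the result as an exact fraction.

Load 1 — uniform load w=2 kN/m over full span:
  y_1 = -wx²(L-x)²/(24EI) = -2·(16/5)²·(16-(16/5))²/(24·10000) = -16384/1171875 m
Load 2 — triangular load w₀=3 kN/m (0→w₀ over full span):
  y_2 = -w₀x²(L-x)²(x+2L)/(120LEI) = -3·(16/5)²·(16-(16/5))²·((16/5)+2·16)/(120·16·10000) = -90112/9765625 m
Load 3 — applied couple M₀=11 kN·m at a=4 m (b=L-a=12):
  y_3 = (R_Ax³/6 - M_Ax²/2)/EI  [x≤a] with R_A=99/128, M_A=-33/16 = ((99/128)·(16/5)³/6 - (-33/16)·(16/5)²/2)/10000 = 231/156250 m
Load 4 — applied couple M₀=9 kN·m at a=12 m (b=L-a=4):
  y_4 = (R_Ax³/6 - M_Ax²/2)/EI  [x≤a] with R_A=81/128, M_A=45/16 = ((81/128)·(16/5)³/6 - (45/16)·(16/5)²/2)/10000 = -171/156250 m
Superposition: y = Σ y_i = -668686/29296875 m ≈ -0.022824 m

y(16/5) = -668686/29296875 m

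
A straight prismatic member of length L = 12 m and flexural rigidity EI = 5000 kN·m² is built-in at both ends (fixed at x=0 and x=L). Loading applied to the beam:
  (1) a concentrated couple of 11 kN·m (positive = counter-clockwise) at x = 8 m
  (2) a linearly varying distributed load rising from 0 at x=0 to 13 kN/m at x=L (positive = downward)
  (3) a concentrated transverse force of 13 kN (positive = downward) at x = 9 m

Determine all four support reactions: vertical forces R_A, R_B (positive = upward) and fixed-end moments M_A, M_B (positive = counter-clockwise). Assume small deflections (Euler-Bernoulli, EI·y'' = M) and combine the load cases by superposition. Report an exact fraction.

R_A = 38381/1440 kN, M_A = 17611/240 kN·m, R_B = 92659/1440 kN, M_B = -9243/80 kN·m

Load 1 — applied couple M₀=11 kN·m at a=8 m (b=L-a=4):
  R_A = 6M₀ab/L³ = 6·11·8·4/12³ = 11/9 kN
  M_A = M₀b(2a-b)/L² = 11·4·(2·8-4)/12² = 11/3 kN·m
  R_B = -6M₀ab/L³ = -6·11·8·4/12³ = -11/9 kN
  M_B = M₀a(2b-a)/L² = 11·8·(2·4-8)/12² = 0 kN·m
Load 2 — triangular load w₀=13 kN/m (0→w₀ over full span):
  R_A = 3w₀L/20 = 3·13·12/20 = 117/5 kN
  M_A = w₀L²/30 = 13·12²/30 = 312/5 kN·m
  R_B = 7w₀L/20 = 7·13·12/20 = 273/5 kN
  M_B = -w₀L²/20 = -13·12²/20 = -468/5 kN·m
Load 3 — point force P=13 kN at a=9 m (b=L-a=3):
  R_A = Pb²(3a+b)/L³ = 13·3²·(3·9+3)/12³ = 65/32 kN
  M_A = Pab²/L² = 13·9·3²/12² = 117/16 kN·m
  R_B = Pa²(a+3b)/L³ = 13·9²·(9+3·3)/12³ = 351/32 kN
  M_B = -Pa²b/L² = -13·9²·3/12² = -351/16 kN·m
Superposition: R_A = 38381/1440 kN, M_A = 17611/240 kN·m, R_B = 92659/1440 kN, M_B = -9243/80 kN·m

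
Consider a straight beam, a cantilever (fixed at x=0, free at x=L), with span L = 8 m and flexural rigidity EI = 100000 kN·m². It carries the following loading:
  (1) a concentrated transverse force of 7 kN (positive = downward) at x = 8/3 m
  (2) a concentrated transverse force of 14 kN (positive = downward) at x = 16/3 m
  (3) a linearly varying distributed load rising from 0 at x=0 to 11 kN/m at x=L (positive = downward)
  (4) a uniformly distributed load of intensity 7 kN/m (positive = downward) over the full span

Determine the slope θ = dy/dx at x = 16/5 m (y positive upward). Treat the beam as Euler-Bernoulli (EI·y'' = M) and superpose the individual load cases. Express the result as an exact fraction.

Load 1 — point force P=7 kN at a=8/3 m (b=L-a=16/3):
  θ_1 = -Pa²/(2EI)  [x>a] = -7·(8/3)²/(2·100000) = -7/28125 rad
Load 2 — point force P=14 kN at a=16/3 m (b=L-a=8/3):
  θ_2 = -Px(2a-x)/(2EI)  [x≤a] = -14·(16/5)·(2·(16/3)-(16/5))/(2·100000) = -392/234375 rad
Load 3 — triangular load w₀=11 kN/m (0→w₀ over full span):
  θ_3 = (w₀Lx²/4-w₀L²x/3-w₀x⁴/(24L))/EI = (11·8·(16/5)²/4-11·8²·(16/5)/3-11·(16/5)⁴/(24·8))/100000 = -10384/1953125 rad
Load 4 — uniform load w=7 kN/m over full span:
  θ_4 = -wx(x²-3Lx+3L²)/(6EI) = -7·(16/5)·((16/5)²-3·8·(16/5)+3·8²)/(6·100000) = -5488/1171875 rad
Superposition: θ = Σ θ_i = -209551/17578125 rad ≈ -0.011921 rad

θ(16/5) = -209551/17578125 rad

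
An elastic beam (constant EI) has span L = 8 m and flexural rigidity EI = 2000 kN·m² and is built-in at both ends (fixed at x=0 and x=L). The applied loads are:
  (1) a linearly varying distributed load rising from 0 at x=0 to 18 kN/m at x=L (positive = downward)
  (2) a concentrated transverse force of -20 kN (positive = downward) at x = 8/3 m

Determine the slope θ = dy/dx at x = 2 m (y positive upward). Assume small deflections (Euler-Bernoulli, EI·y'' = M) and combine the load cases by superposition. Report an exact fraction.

Load 1 — triangular load w₀=18 kN/m (0→w₀ over full span):
  θ_1 = -w₀(2x(L-x)(L-2x)(x+2L)+x²(L-x)²)/(120LEI) = -18·(2·2·(8-2)·(8-2·2)·(2+2·8)+2²·(8-2)²)/(120·8·2000) = -351/20000 rad
Load 2 — point force P=-20 kN at a=8/3 m (b=L-a=16/3):
  θ_2 = -Pb²x(2aL-(3a+b)x)/(2L³EI)  [x≤a] = -(-20)·(16/3)²·2·(2·(8/3)·8-(3·(8/3)+(16/3))·2)/(2·8³·2000) = 2/225 rad
Superposition: θ = Σ θ_i = -1559/180000 rad ≈ -0.008661 rad

θ(2) = -1559/180000 rad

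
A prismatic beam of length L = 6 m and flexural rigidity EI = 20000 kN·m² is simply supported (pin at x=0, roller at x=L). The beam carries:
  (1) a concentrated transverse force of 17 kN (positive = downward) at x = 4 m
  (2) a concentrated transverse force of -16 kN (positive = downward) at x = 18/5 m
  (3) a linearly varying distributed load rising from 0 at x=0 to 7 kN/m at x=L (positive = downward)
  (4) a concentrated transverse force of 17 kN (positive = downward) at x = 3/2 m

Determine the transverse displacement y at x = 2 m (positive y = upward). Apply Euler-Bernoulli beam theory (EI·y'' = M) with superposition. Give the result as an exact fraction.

Load 1 — point force P=17 kN at a=4 m (b=L-a=2):
  y_1 = -Pbx(L²-b²-x²)/(6LEI)  [x≤a] = -17·2·2·(6²-2²-2²)/(6·6·20000) = -119/45000 m
Load 2 — point force P=-16 kN at a=18/5 m (b=L-a=12/5):
  y_2 = -Pbx(L²-b²-x²)/(6LEI)  [x≤a] = -(-16)·(12/5)·2·(6²-(12/5)²-2²)/(6·6·20000) = 656/234375 m
Load 3 — triangular load w₀=7 kN/m (0→w₀ over full span):
  y_3 = -w₀x(7L⁴-10L²x²+3x⁴)/(360LEI) = -7·2·(7·6⁴-10·6²·2²+3·2⁴)/(360·6·20000) = -14/5625 m
Load 4 — point force P=17 kN at a=3/2 m (b=L-a=9/2):
  y_4 = -Pa(L-x)(2Lx-a²-x²)/(6LEI)  [x>a] = -17·(3/2)·(6-2)·(2·6·2-(3/2)²-2²)/(6·6·20000) = -1207/480000 m
Superposition: y = Σ y_i = -290939/60000000 m ≈ -0.004849 m

y(2) = -290939/60000000 m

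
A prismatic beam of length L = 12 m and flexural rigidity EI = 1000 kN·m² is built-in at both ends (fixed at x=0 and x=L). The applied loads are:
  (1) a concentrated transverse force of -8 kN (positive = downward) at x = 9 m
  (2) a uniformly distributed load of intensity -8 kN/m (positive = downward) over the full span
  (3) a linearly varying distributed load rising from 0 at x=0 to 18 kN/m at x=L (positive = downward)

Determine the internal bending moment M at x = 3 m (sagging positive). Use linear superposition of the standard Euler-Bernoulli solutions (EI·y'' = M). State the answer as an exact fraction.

M(3) = -36/5 kN·m

Load 1 — point force P=-8 kN at a=9 m (b=L-a=3):
  M_1 = Pb²(3a+b)x/L³ - Pab²/L²  [x≤a] = (-8)·3²·(3·9+3)·3/12³ - (-8)·9·3²/12² = 3/4 kN·m
Load 2 — uniform load w=-8 kN/m over full span:
  M_2 = wLx/2 - wL²/12 - wx²/2 = (-8)·12·3/2 - (-8)·12²/12 - (-8)·3²/2 = -12 kN·m
Load 3 — triangular load w₀=18 kN/m (0→w₀ over full span):
  M_3 = 3w₀Lx/20 - w₀L²/30 - w₀x³/(6L) = 3·18·12·3/20 - 18·12²/30 - 18·3³/(6·12) = 81/20 kN·m
Superposition: M = Σ M_i = -36/5 kN·m ≈ -7.200000 kN·m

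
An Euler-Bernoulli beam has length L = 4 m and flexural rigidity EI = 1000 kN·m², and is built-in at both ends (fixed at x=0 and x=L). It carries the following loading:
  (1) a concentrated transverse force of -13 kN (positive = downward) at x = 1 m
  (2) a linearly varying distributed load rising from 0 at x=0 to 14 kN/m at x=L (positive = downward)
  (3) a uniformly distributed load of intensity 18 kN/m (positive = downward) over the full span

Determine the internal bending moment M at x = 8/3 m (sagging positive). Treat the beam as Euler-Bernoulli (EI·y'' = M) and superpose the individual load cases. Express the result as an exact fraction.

Load 1 — point force P=-13 kN at a=1 m (b=L-a=3):
  M_1 = Pa²(a+3b)(L-x)/L³ - Pa²b/L²  [x>a] = (-13)·1²·(1+3·3)·(4-(8/3))/4³ - (-13)·1²·3/4² = -13/48 kN·m
Load 2 — triangular load w₀=14 kN/m (0→w₀ over full span):
  M_2 = 3w₀Lx/20 - w₀L²/30 - w₀x³/(6L) = 3·14·4·(8/3)/20 - 14·4²/30 - 14·(8/3)³/(6·4) = 1568/405 kN·m
Load 3 — uniform load w=18 kN/m over full span:
  M_3 = wLx/2 - wL²/12 - wx²/2 = 18·4·(8/3)/2 - 18·4²/12 - 18·(8/3)²/2 = 8 kN·m
Superposition: M = Σ M_i = 75173/6480 kN·m ≈ 11.600772 kN·m

M(8/3) = 75173/6480 kN·m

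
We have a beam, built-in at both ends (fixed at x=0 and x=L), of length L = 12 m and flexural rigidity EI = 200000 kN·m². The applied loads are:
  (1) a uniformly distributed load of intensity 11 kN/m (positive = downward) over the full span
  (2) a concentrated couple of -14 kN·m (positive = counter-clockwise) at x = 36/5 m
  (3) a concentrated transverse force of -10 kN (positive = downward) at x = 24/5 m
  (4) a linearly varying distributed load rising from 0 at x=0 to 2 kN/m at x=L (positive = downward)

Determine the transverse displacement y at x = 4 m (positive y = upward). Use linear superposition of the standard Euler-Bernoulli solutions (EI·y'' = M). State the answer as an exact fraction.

Load 1 — uniform load w=11 kN/m over full span:
  y_1 = -wx²(L-x)²/(24EI) = -11·4²·(12-4)²/(24·200000) = -22/9375 m
Load 2 — applied couple M₀=-14 kN·m at a=36/5 m (b=L-a=24/5):
  y_2 = (R_Ax³/6 - M_Ax²/2)/EI  [x≤a] with R_A=-42/25, M_A=-112/25 = ((-42/25)·4³/6 - (-112/25)·4²/2)/200000 = 7/78125 m
Load 3 — point force P=-10 kN at a=24/5 m (b=L-a=36/5):
  y_3 = -Pb²x²(3aL-(3a+b)x)/(6L³EI)  [x≤a] = -(-10)·(36/5)²·4²·(3·(24/5)·12-(3·(24/5)+(36/5))·4)/(6·12³·200000) = 27/78125 m
Load 4 — triangular load w₀=2 kN/m (0→w₀ over full span):
  y_4 = -w₀x²(L-x)²(x+2L)/(120LEI) = -2·4²·(12-4)²·(4+2·12)/(120·12·200000) = -28/140625 m
Superposition: y = Σ y_i = -1484/703125 m ≈ -0.002111 m

y(4) = -1484/703125 m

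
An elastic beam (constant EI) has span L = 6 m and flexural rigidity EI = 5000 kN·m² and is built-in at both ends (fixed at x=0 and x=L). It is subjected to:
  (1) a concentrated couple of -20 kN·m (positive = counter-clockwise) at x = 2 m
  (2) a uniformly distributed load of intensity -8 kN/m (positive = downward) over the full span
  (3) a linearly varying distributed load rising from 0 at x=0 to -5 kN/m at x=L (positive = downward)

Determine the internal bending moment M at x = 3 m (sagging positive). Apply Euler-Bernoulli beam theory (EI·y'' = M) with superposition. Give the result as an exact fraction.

Load 1 — applied couple M₀=-20 kN·m at a=2 m (b=L-a=4):
  M_1 = R_Ax - M_A - M₀  [x>a] with R_A=-40/9, M_A=0 = (-40/9)·3 - 0 - (-20) = 20/3 kN·m
Load 2 — uniform load w=-8 kN/m over full span:
  M_2 = wLx/2 - wL²/12 - wx²/2 = (-8)·6·3/2 - (-8)·6²/12 - (-8)·3²/2 = -12 kN·m
Load 3 — triangular load w₀=-5 kN/m (0→w₀ over full span):
  M_3 = 3w₀Lx/20 - w₀L²/30 - w₀x³/(6L) = 3·(-5)·6·3/20 - (-5)·6²/30 - (-5)·3³/(6·6) = -15/4 kN·m
Superposition: M = Σ M_i = -109/12 kN·m ≈ -9.083333 kN·m

M(3) = -109/12 kN·m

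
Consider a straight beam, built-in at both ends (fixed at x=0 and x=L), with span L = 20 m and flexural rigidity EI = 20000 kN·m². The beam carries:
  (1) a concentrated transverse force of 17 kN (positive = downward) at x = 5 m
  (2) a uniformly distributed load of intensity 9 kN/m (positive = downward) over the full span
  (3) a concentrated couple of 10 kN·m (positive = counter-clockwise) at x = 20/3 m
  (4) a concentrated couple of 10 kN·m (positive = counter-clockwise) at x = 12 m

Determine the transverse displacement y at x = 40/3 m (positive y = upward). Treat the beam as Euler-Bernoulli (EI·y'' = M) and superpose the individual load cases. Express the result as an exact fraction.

y(40/3) = -306539/1944000 m

Load 1 — point force P=17 kN at a=5 m (b=L-a=15):
  y_1 = -Pa²(L-x)²(3bL-(3b+a)(L-x))/(6L³EI)  [x>a] = -17·5²·(20-(40/3))²·(3·15·20-(3·15+5)·(20-(40/3)))/(6·20³·20000) = -289/25920 m
Load 2 — uniform load w=9 kN/m over full span:
  y_2 = -wx²(L-x)²/(24EI) = -9·(40/3)²·(20-(40/3))²/(24·20000) = -4/27 m
Load 3 — applied couple M₀=10 kN·m at a=20/3 m (b=L-a=40/3):
  y_3 = (R_Ax³/6 - M_Ax²/2 - M₀(x-a)²/2)/EI  [x>a] with R_A=2/3, M_A=0 = ((2/3)·(40/3)³/6 - 0·(40/3)²/2 - 10·((40/3)-(20/3))²/2)/20000 = 1/486 m
Load 4 — applied couple M₀=10 kN·m at a=12 m (b=L-a=8):
  y_4 = (R_Ax³/6 - M_Ax²/2 - M₀(x-a)²/2)/EI  [x>a] with R_A=18/25, M_A=16/5 = ((18/25)·(40/3)³/6 - (16/5)·(40/3)²/2 - 10·((40/3)-12)²/2)/20000 = -1/2250 m
Superposition: y = Σ y_i = -306539/1944000 m ≈ -0.157685 m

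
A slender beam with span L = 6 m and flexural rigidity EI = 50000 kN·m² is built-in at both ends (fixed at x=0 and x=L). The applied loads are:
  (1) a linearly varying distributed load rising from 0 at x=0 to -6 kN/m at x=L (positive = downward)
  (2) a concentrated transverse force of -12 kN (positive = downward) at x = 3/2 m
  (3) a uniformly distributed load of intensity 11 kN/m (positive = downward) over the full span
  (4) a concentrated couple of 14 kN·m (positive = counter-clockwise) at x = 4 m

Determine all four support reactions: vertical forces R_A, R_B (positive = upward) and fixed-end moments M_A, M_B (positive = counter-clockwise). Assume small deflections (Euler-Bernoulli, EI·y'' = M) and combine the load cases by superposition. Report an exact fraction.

Load 1 — triangular load w₀=-6 kN/m (0→w₀ over full span):
  R_A = 3w₀L/20 = 3·(-6)·6/20 = -27/5 kN
  M_A = w₀L²/30 = (-6)·6²/30 = -36/5 kN·m
  R_B = 7w₀L/20 = 7·(-6)·6/20 = -63/5 kN
  M_B = -w₀L²/20 = -(-6)·6²/20 = 54/5 kN·m
Load 2 — point force P=-12 kN at a=3/2 m (b=L-a=9/2):
  R_A = Pb²(3a+b)/L³ = (-12)·(9/2)²·(3·(3/2)+(9/2))/6³ = -81/8 kN
  M_A = Pab²/L² = (-12)·(3/2)·(9/2)²/6² = -81/8 kN·m
  R_B = Pa²(a+3b)/L³ = (-12)·(3/2)²·((3/2)+3·(9/2))/6³ = -15/8 kN
  M_B = -Pa²b/L² = -(-12)·(3/2)²·(9/2)/6² = 27/8 kN·m
Load 3 — uniform load w=11 kN/m over full span:
  R_A = wL/2 = 11·6/2 = 33 kN
  M_A = wL²/12 = 11·6²/12 = 33 kN·m
  R_B = wL/2 = 11·6/2 = 33 kN
  M_B = -wL²/12 = -11·6²/12 = -33 kN·m
Load 4 — applied couple M₀=14 kN·m at a=4 m (b=L-a=2):
  R_A = 6M₀ab/L³ = 6·14·4·2/6³ = 28/9 kN
  M_A = M₀b(2a-b)/L² = 14·2·(2·4-2)/6² = 14/3 kN·m
  R_B = -6M₀ab/L³ = -6·14·4·2/6³ = -28/9 kN
  M_B = M₀a(2b-a)/L² = 14·4·(2·2-4)/6² = 0 kN·m
Superposition: R_A = 7411/360 kN, M_A = 2441/120 kN·m, R_B = 5549/360 kN, M_B = -753/40 kN·m

R_A = 7411/360 kN, M_A = 2441/120 kN·m, R_B = 5549/360 kN, M_B = -753/40 kN·m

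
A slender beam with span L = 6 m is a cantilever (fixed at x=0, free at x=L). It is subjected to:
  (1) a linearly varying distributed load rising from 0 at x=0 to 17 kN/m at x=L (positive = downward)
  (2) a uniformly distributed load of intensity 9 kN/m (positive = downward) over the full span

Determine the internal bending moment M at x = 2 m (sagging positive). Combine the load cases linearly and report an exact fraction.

M(2) = -1600/9 kN·m

Load 1 — triangular load w₀=17 kN/m (0→w₀ over full span):
  M_1 = w₀Lx/2 - w₀L²/3 - w₀x³/(6L) = 17·6·2/2 - 17·6²/3 - 17·2³/(6·6) = -952/9 kN·m
Load 2 — uniform load w=9 kN/m over full span:
  M_2 = -w(L-x)²/2 = -9·(6-2)²/2 = -72 kN·m
Superposition: M = Σ M_i = -1600/9 kN·m ≈ -177.777778 kN·m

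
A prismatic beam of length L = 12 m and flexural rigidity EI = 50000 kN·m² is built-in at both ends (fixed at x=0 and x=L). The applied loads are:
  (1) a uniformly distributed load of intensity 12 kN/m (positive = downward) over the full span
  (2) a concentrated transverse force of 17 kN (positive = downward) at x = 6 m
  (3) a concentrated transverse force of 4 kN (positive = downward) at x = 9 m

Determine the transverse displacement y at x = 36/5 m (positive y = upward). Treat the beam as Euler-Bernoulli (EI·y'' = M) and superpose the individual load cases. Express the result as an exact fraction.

Load 1 — uniform load w=12 kN/m over full span:
  y_1 = -wx²(L-x)²/(24EI) = -12·(36/5)²·(12-(36/5))²/(24·50000) = -23328/1953125 m
Load 2 — point force P=17 kN at a=6 m (b=L-a=6):
  y_2 = -Pa²(L-x)²(3bL-(3b+a)(L-x))/(6L³EI)  [x>a] = -17·6²·(12-(36/5))²·(3·6·12-(3·6+6)·(12-(36/5)))/(6·12³·50000) = -1071/390625 m
Load 3 — point force P=4 kN at a=9 m (b=L-a=3):
  y_3 = -Pb²x²(3aL-(3a+b)x)/(6L³EI)  [x≤a] = -4·3²·(36/5)²·(3·9·12-(3·9+3)·(36/5))/(6·12³·50000) = -243/625000 m
Superposition: y = Σ y_i = -235539/15625000 m ≈ -0.015074 m

y(36/5) = -235539/15625000 m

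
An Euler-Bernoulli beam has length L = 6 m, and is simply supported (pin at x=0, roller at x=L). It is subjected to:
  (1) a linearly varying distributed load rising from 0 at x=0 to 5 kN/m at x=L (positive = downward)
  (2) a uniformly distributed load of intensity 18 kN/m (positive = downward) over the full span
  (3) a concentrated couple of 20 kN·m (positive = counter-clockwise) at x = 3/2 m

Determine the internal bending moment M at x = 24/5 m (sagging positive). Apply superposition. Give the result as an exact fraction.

M(24/5) = 1412/25 kN·m

Load 1 — triangular load w₀=5 kN/m (0→w₀ over full span):
  M_1 = w₀Lx/6 - w₀x³/(6L) = 5·6·(24/5)/6 - 5·(24/5)³/(6·6) = 216/25 kN·m
Load 2 — uniform load w=18 kN/m over full span:
  M_2 = wx(L-x)/2 = 18·(24/5)·(6-(24/5))/2 = 1296/25 kN·m
Load 3 — applied couple M₀=20 kN·m at a=3/2 m (b=L-a=9/2):
  M_3 = M₀x/L - M₀  [x>a] = 20·(24/5)/6 - 20 = -4 kN·m
Superposition: M = Σ M_i = 1412/25 kN·m ≈ 56.480000 kN·m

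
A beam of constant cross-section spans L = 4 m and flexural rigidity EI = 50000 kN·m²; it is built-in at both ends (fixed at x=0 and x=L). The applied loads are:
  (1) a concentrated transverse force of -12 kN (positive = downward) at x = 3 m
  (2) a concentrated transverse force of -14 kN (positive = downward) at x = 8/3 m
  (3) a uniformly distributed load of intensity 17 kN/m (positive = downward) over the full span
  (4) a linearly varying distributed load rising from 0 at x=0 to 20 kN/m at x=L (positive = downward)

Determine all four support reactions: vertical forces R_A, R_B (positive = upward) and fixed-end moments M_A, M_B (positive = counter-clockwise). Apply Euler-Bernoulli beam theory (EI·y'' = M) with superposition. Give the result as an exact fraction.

Load 1 — point force P=-12 kN at a=3 m (b=L-a=1):
  R_A = Pb²(3a+b)/L³ = (-12)·1²·(3·3+1)/4³ = -15/8 kN
  M_A = Pab²/L² = (-12)·3·1²/4² = -9/4 kN·m
  R_B = Pa²(a+3b)/L³ = (-12)·3²·(3+3·1)/4³ = -81/8 kN
  M_B = -Pa²b/L² = -(-12)·3²·1/4² = 27/4 kN·m
Load 2 — point force P=-14 kN at a=8/3 m (b=L-a=4/3):
  R_A = Pb²(3a+b)/L³ = (-14)·(4/3)²·(3·(8/3)+(4/3))/4³ = -98/27 kN
  M_A = Pab²/L² = (-14)·(8/3)·(4/3)²/4² = -112/27 kN·m
  R_B = Pa²(a+3b)/L³ = (-14)·(8/3)²·((8/3)+3·(4/3))/4³ = -280/27 kN
  M_B = -Pa²b/L² = -(-14)·(8/3)²·(4/3)/4² = 224/27 kN·m
Load 3 — uniform load w=17 kN/m over full span:
  R_A = wL/2 = 17·4/2 = 34 kN
  M_A = wL²/12 = 17·4²/12 = 68/3 kN·m
  R_B = wL/2 = 17·4/2 = 34 kN
  M_B = -wL²/12 = -17·4²/12 = -68/3 kN·m
Load 4 — triangular load w₀=20 kN/m (0→w₀ over full span):
  R_A = 3w₀L/20 = 3·20·4/20 = 12 kN
  M_A = w₀L²/30 = 20·4²/30 = 32/3 kN·m
  R_B = 7w₀L/20 = 7·20·4/20 = 28 kN
  M_B = -w₀L²/20 = -20·4²/20 = -16 kN·m
Superposition: R_A = 8747/216 kN, M_A = 2909/108 kN·m, R_B = 8965/216 kN, M_B = -2551/108 kN·m

R_A = 8747/216 kN, M_A = 2909/108 kN·m, R_B = 8965/216 kN, M_B = -2551/108 kN·m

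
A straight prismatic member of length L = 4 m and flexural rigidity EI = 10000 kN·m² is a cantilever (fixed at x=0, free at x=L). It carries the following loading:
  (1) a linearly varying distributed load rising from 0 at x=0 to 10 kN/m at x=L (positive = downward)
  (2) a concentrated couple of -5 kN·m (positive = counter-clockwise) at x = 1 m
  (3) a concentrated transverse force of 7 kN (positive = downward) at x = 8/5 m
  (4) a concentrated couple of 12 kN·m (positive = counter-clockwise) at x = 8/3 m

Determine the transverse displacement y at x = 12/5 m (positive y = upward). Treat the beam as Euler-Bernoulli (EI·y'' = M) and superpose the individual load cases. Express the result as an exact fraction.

y(12/5) = -1890829/187500000 m

Load 1 — triangular load w₀=10 kN/m (0→w₀ over full span):
  y_1 = (w₀Lx³/12-w₀L²x²/6-w₀x⁵/(120L))/EI = (10·4·(12/5)³/12-10·4²·(12/5)²/6-10·(12/5)⁵/(120·4))/10000 = -21324/1953125 m
Load 2 — applied couple M₀=-5 kN·m at a=1 m (b=L-a=3):
  y_2 = M₀a(2x-a)/(2EI)  [x>a] = (-5)·1·(2·(12/5)-1)/(2·10000) = -19/20000 m
Load 3 — point force P=7 kN at a=8/5 m (b=L-a=12/5):
  y_3 = -Pa²(3x-a)/(6EI)  [x>a] = -7·(8/5)²·(3·(12/5)-(8/5))/(6·10000) = -392/234375 m
Load 4 — applied couple M₀=12 kN·m at a=8/3 m (b=L-a=4/3):
  y_4 = M₀x²/(2EI)  [x≤a] = 12·(12/5)²/(2·10000) = 54/15625 m
Superposition: y = Σ y_i = -1890829/187500000 m ≈ -0.010084 m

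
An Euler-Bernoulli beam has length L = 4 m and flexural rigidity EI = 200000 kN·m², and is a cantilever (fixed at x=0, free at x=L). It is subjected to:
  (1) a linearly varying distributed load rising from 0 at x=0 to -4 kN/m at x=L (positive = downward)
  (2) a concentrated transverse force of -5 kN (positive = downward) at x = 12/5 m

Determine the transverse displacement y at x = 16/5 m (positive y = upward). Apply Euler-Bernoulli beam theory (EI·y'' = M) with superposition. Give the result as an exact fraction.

Load 1 — triangular load w₀=-4 kN/m (0→w₀ over full span):
  y_1 = (w₀Lx³/12-w₀L²x²/6-w₀x⁵/(120L))/EI = ((-4)·4·(16/5)³/12-(-4)·4²·(16/5)²/6-(-4)·(16/5)⁵/(120·4))/200000 = 50048/146484375 m
Load 2 — point force P=-5 kN at a=12/5 m (b=L-a=8/5):
  y_2 = -Pa²(3x-a)/(6EI)  [x>a] = -(-5)·(12/5)²·(3·(16/5)-(12/5))/(6·200000) = 27/156250 m
Superposition: y = Σ y_i = 150721/292968750 m ≈ 0.000514 m

y(16/5) = 150721/292968750 m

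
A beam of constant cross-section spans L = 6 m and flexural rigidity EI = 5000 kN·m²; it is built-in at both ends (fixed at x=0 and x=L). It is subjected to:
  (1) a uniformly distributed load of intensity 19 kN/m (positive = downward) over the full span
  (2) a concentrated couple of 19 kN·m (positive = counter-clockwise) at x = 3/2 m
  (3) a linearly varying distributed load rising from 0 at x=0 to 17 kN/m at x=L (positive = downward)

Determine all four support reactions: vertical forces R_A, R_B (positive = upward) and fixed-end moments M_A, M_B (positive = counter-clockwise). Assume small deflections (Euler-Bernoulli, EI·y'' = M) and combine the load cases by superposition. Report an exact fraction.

Load 1 — uniform load w=19 kN/m over full span:
  R_A = wL/2 = 19·6/2 = 57 kN
  M_A = wL²/12 = 19·6²/12 = 57 kN·m
  R_B = wL/2 = 19·6/2 = 57 kN
  M_B = -wL²/12 = -19·6²/12 = -57 kN·m
Load 2 — applied couple M₀=19 kN·m at a=3/2 m (b=L-a=9/2):
  R_A = 6M₀ab/L³ = 6·19·(3/2)·(9/2)/6³ = 57/16 kN
  M_A = M₀b(2a-b)/L² = 19·(9/2)·(2·(3/2)-(9/2))/6² = -57/16 kN·m
  R_B = -6M₀ab/L³ = -6·19·(3/2)·(9/2)/6³ = -57/16 kN
  M_B = M₀a(2b-a)/L² = 19·(3/2)·(2·(9/2)-(3/2))/6² = 95/16 kN·m
Load 3 — triangular load w₀=17 kN/m (0→w₀ over full span):
  R_A = 3w₀L/20 = 3·17·6/20 = 153/10 kN
  M_A = w₀L²/30 = 17·6²/30 = 102/5 kN·m
  R_B = 7w₀L/20 = 7·17·6/20 = 357/10 kN
  M_B = -w₀L²/20 = -17·6²/20 = -153/5 kN·m
Superposition: R_A = 6069/80 kN, M_A = 5907/80 kN·m, R_B = 7131/80 kN, M_B = -6533/80 kN·m

R_A = 6069/80 kN, M_A = 5907/80 kN·m, R_B = 7131/80 kN, M_B = -6533/80 kN·m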